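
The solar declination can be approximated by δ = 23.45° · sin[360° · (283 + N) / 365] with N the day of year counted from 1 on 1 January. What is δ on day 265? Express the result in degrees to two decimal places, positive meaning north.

360 × (283 + 265) / 365 = 540.493°; sin(540.493°) = -0.0086.
δ = 23.45 × -0.0086 = -0.202° ≈ -0.20°.

-0.20°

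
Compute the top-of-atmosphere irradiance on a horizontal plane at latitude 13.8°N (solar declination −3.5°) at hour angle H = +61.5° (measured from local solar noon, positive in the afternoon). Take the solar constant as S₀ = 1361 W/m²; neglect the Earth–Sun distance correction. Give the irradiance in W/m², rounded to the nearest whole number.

610 W/m²

cos θ_z = sin(13.8°) sin(-3.5°) + cos(13.8°) cos(-3.5°) cos(61.50°) = -0.0146 + 0.4625 = 0.4479.
Top-of-atmosphere irradiance = S₀ cos θ_z = 1361 × 0.4479 = 609.59 W/m².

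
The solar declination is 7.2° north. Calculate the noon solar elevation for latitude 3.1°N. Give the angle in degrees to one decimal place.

At local solar noon the hour angle is zero, so the elevation is 90° − |φ − δ| = 90° − |3.1° − (7.2°)| = 90° − 4.1° = 85.9°.

85.9°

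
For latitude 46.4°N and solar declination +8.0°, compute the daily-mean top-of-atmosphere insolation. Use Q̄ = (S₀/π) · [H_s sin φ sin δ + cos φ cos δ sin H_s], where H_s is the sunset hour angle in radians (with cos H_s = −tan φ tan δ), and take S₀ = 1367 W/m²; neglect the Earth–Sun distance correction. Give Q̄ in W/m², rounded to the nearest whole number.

The sunset hour angle satisfies cos H_s = −tan φ tan δ = -0.1476, giving H_s = 98.49°. In radians, H_s = 1.7190.
H_s sin φ sin δ = 1.7190 × 0.7242 × 0.1392 = 0.1733.
cos φ cos δ sin H_s = 0.6896 × 0.9903 × 0.9890 = 0.6754.
Q̄ = (1367/π) × (0.1733 + 0.6754) = 435.13 × 0.8487 = 369.29 W/m².

369 W/m²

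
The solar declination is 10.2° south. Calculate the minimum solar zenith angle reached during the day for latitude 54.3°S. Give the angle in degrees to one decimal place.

44.1°

At local solar noon the hour angle is zero, so the zenith angle is |φ − δ| = |-54.3° − (-10.2°)| = 44.1°.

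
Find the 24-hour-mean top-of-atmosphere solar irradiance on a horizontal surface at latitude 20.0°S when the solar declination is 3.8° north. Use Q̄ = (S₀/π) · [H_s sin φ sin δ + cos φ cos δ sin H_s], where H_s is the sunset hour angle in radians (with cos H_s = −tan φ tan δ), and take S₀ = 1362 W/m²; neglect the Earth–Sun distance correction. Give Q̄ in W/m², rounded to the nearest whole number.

cos H_s = −tan(-20.0°) · tan(3.8°) = 0.0242, so H_s = arccos(0.0242) = 88.61°. In radians, H_s = 1.5465.
H_s sin φ sin δ = 1.5465 × -0.3420 × 0.0663 = -0.0351.
cos φ cos δ sin H_s = 0.9397 × 0.9978 × 0.9997 = 0.9374.
Q̄ = (1362/π) × (-0.0351 + 0.9374) = 433.54 × 0.9023 = 391.18 W/m².

391 W/m²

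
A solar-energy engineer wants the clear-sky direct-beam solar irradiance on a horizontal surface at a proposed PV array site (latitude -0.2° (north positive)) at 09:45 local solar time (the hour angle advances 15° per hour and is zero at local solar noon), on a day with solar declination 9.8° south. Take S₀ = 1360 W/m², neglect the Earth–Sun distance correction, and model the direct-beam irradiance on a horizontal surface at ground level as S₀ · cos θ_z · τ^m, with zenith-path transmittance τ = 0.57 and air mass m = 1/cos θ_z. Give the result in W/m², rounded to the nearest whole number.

562 W/m²

Hour angle H = 15° × (9.75 − 12) = -33.75°.
cos θ_z = sin(-0.2°) sin(-9.8°) + cos(-0.2°) cos(-9.8°) cos(-33.75°) = 0.0006 + 0.8193 = 0.8199.
Air mass m = 1/cos θ_z = 1/0.8199 = 1.220; τ^m = 0.57^1.220 = 0.5037.
Surface direct beam = 1360 × 0.8199 × 0.5037 = 561.66 W/m².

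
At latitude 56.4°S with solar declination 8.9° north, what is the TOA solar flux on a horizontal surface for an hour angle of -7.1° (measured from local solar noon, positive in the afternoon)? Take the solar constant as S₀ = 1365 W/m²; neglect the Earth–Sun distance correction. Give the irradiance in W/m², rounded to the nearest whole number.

565 W/m²

cos θ_z = sin(-56.4°) sin(8.9°) + cos(-56.4°) cos(8.9°) cos(-7.10°) = -0.1289 + 0.5425 = 0.4136.
Top-of-atmosphere irradiance = S₀ cos θ_z = 1365 × 0.4136 = 564.56 W/m².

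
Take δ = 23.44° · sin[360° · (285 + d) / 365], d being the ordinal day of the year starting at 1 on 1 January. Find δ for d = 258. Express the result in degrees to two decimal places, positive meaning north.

+1.81°

360 × (285 + 258) / 365 = 535.562°; sin(535.562°) = 0.0774.
δ = 23.44 × 0.0774 = 1.814° ≈ +1.81°.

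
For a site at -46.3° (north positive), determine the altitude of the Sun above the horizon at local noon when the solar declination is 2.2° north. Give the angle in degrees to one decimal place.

At local solar noon the hour angle is zero, so the elevation is 90° − |φ − δ| = 90° − |-46.3° − (2.2°)| = 90° − 48.5° = 41.5°.

41.5°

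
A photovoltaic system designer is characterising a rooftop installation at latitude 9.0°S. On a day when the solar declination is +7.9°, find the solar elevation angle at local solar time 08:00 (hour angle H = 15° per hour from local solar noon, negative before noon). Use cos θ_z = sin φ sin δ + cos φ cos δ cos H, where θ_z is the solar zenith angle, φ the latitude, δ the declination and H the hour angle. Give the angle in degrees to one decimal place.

27.9°

Hour angle H = 15° × (8 − 12) = -60.00°.
With φ = -9.0°, δ = 7.9°, H = -60.00°: sin φ sin δ = -0.0215, cos φ cos δ cos H = 0.4892, so cos θ_z = 0.4677.
θ_z = arccos(0.4677) = 62.11°, so the elevation is 90° − 62.11° = 27.89°.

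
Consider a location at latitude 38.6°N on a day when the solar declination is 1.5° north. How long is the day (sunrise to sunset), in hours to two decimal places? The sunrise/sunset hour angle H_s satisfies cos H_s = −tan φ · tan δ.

cos H_s = −tan(38.6°) · tan(1.5°) = -0.0209, so H_s = arccos(-0.0209) = 91.20°.
Day length = 2 H_s / 15° h⁻¹ = 182.40° / 15 = 12.160 h.

12.16 hours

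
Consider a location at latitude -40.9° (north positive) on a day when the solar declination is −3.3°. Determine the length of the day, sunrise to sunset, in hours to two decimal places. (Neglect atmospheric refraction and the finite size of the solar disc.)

−tan φ tan δ = −(-0.8662)(-0.0577) = -0.0500; H_s = arccos(-0.0500) = 92.87°.
Day length = 2 H_s / 15° h⁻¹ = 185.74° / 15 = 12.383 h.

12.38 hours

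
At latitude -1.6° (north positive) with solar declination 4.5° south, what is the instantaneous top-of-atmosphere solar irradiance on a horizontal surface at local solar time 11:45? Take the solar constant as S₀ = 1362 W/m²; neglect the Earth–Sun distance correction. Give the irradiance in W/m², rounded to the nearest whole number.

Hour angle H = 15° × (11.75 − 12) = -3.75°.
cos θ_z = sin φ sin δ + cos φ cos δ cos H = (-0.0279)(-0.0785) + (0.9996)(0.9969)(0.9979) = 0.9966.
Top-of-atmosphere irradiance = S₀ cos θ_z = 1362 × 0.9966 = 1357.37 W/m².

1357 W/m²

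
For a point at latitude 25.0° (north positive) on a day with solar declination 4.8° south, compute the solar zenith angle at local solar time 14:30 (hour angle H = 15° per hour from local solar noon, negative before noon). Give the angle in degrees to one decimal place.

Hour angle H = 15° × (14.5 − 12) = 37.50°.
cos θ_z = sin φ sin δ + cos φ cos δ cos H = (0.4226)(-0.0837) + (0.9063)(0.9965)(0.7934) = 0.6812.
θ_z = arccos(0.6812) = 47.06°.

47.1°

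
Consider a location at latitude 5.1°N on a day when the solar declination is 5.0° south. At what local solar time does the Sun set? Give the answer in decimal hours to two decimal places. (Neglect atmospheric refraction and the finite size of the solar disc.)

17.97 h

The sunset hour angle satisfies cos H_s = −tan φ tan δ = 0.0078, giving H_s = 89.55°.
Sunset is at 12 + H_s/15 = 12 + 5.970 = 17.970 h local solar time.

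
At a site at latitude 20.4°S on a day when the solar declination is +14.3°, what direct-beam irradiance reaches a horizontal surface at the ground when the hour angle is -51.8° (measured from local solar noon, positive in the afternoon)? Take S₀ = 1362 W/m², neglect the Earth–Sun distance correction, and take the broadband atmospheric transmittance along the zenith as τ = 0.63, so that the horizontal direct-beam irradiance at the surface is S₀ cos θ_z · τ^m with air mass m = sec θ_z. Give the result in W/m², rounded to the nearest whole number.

With φ = -20.4°, δ = 14.3°, H = -51.80°: sin φ sin δ = -0.0861, cos φ cos δ cos H = 0.5617, so cos θ_z = 0.4756.
Air mass m = 1/cos θ_z = 1/0.4756 = 2.103; τ^m = 0.63^2.103 = 0.3785.
Surface direct beam = 1362 × 0.4756 × 0.3785 = 245.18 W/m².

245 W/m²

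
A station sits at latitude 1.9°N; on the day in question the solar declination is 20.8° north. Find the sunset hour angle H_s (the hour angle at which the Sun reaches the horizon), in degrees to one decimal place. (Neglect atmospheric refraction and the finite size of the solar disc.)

90.7°

−tan φ tan δ = −(0.0332)(0.3799) = -0.0126; H_s = arccos(-0.0126) = 90.72°.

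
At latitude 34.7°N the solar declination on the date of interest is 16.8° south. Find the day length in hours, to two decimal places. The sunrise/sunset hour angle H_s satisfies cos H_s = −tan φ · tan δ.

10.39 hours

cos H_s = −tan(34.7°) · tan(-16.8°) = 0.2091, so H_s = arccos(0.2091) = 77.93°.
Day length = 2 H_s / 15° h⁻¹ = 155.86° / 15 = 10.391 h.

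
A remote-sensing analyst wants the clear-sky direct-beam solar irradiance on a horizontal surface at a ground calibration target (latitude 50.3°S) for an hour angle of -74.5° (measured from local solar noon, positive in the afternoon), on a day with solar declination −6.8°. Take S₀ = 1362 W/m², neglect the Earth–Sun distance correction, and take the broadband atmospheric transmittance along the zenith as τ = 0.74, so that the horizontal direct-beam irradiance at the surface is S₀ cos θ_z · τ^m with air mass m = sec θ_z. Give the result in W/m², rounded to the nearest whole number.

112 W/m²

cos θ_z = sin φ sin δ + cos φ cos δ cos H = (-0.7694)(-0.1184) + (0.6388)(0.9930)(0.2672) = 0.2606.
Air mass m = 1/cos θ_z = 1/0.2606 = 3.837; τ^m = 0.74^3.837 = 0.3150.
Surface direct beam = 1362 × 0.2606 × 0.3150 = 111.81 W/m².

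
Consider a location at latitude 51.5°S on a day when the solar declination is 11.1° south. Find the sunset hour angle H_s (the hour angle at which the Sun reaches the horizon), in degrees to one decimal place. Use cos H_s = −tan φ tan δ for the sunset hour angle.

cos H_s = −tan(-51.5°) · tan(-11.1°) = -0.2466, so H_s = arccos(-0.2466) = 104.28°.

104.3°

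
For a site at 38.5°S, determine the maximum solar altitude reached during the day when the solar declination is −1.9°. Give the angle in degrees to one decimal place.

At local solar noon the hour angle is zero, so the elevation is 90° − |φ − δ| = 90° − |-38.5° − (-1.9°)| = 90° − 36.6° = 53.4°.

53.4°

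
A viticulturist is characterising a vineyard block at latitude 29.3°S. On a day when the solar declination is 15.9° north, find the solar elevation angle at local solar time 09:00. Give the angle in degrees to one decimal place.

Hour angle H = 15° × (9 − 12) = -45.00°.
cos θ_z = sin(-29.3°) sin(15.9°) + cos(-29.3°) cos(15.9°) cos(-45.00°) = -0.1341 + 0.5931 = 0.4590.
θ_z = arccos(0.4590) = 62.68°, so the elevation is 90° − 62.68° = 27.32°.

27.3°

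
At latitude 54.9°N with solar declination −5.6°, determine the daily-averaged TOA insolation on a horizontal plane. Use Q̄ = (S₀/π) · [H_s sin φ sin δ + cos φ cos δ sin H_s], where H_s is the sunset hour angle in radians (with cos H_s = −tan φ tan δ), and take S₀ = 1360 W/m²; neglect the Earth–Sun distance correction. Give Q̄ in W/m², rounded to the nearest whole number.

196 W/m²

−tan φ tan δ = −(1.4229)(-0.0981) = 0.1396; H_s = arccos(0.1396) = 81.98°. In radians, H_s = 1.4308.
H_s sin φ sin δ = 1.4308 × 0.8181 × -0.0976 = -0.1142.
cos φ cos δ sin H_s = 0.5750 × 0.9952 × 0.9902 = 0.5666.
Q̄ = (1360/π) × (-0.1142 + 0.5666) = 432.90 × 0.4524 = 195.84 W/m².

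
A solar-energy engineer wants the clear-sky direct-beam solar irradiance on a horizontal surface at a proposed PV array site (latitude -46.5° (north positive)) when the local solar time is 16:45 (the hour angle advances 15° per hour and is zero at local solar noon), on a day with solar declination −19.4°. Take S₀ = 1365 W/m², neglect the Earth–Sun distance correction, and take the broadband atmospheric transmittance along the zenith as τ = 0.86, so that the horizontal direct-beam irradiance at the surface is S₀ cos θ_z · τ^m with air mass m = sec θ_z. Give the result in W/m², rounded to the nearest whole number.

Hour angle H = 15° × (16.75 − 12) = 71.25°.
cos θ_z = sin φ sin δ + cos φ cos δ cos H = (-0.7254)(-0.3322) + (0.6884)(0.9432)(0.3214) = 0.4497.
Air mass m = 1/cos θ_z = 1/0.4497 = 2.224; τ^m = 0.86^2.224 = 0.7150.
Surface direct beam = 1365 × 0.4497 × 0.7150 = 438.90 W/m².

439 W/m²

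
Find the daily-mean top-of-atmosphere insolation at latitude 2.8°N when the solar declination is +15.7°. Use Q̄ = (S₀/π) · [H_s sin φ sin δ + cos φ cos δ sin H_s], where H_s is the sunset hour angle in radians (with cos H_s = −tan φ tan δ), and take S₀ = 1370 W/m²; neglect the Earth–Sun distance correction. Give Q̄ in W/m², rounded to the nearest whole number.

cos H_s = −tan(2.8°) · tan(15.7°) = -0.0137, so H_s = arccos(-0.0137) = 90.78°. In radians, H_s = 1.5844.
H_s sin φ sin δ = 1.5844 × 0.0488 × 0.2706 = 0.0209.
cos φ cos δ sin H_s = 0.9988 × 0.9627 × 0.9999 = 0.9614.
Q̄ = (1370/π) × (0.0209 + 0.9614) = 436.08 × 0.9823 = 428.36 W/m².

428 W/m²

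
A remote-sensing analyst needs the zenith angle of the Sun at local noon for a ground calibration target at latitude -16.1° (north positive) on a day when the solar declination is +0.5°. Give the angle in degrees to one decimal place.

At local solar noon the hour angle is zero, so the zenith angle is |φ − δ| = |-16.1° − (0.5°)| = 16.6°.

16.6°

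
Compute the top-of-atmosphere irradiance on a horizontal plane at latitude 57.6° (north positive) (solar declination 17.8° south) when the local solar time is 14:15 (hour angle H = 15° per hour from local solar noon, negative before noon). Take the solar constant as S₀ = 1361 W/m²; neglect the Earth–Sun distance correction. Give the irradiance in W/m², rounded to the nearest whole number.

226 W/m²

Hour angle H = 15° × (14.25 − 12) = 33.75°.
cos θ_z = sin φ sin δ + cos φ cos δ cos H = (0.8443)(-0.3057) + (0.5358)(0.9521)(0.8315) = 0.1661.
Top-of-atmosphere irradiance = S₀ cos θ_z = 1361 × 0.1661 = 226.06 W/m².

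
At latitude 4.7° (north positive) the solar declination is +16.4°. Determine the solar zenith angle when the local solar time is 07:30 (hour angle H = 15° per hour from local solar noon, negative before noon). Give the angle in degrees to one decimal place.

Hour angle H = 15° × (7.5 − 12) = -67.50°.
cos θ_z = sin φ sin δ + cos φ cos δ cos H = (0.0819)(0.2823) + (0.9966)(0.9593)(0.3827) = 0.3890.
θ_z = arccos(0.3890) = 67.11°.

67.1°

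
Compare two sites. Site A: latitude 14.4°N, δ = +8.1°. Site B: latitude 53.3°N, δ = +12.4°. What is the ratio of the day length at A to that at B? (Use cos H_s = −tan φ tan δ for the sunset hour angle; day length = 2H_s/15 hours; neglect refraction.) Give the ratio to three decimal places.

0.859

A: H_s = arccos(−tan 14.4° · tan 8.1°) = 92.09°, so 2H_s/15 = 12.2787 h.
B: H_s = arccos(−tan 53.3° · tan 12.4°) = 107.16°, so 2H_s/15 = 14.2880 h.
Ratio A/B = 12.2787 / 14.2880 = 0.8594.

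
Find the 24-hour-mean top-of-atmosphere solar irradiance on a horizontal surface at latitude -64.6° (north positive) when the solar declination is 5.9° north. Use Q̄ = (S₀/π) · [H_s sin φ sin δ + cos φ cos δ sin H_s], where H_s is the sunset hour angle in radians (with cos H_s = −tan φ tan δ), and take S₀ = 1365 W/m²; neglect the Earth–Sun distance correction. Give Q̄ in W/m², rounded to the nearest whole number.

126 W/m²

cos H_s = −tan(-64.6°) · tan(5.9°) = 0.2176, so H_s = arccos(0.2176) = 77.43°. In radians, H_s = 1.3514.
H_s sin φ sin δ = 1.3514 × -0.9033 × 0.1028 = -0.1255.
cos φ cos δ sin H_s = 0.4289 × 0.9947 × 0.9760 = 0.4164.
Q̄ = (1365/π) × (-0.1255 + 0.4164) = 434.49 × 0.2909 = 126.39 W/m².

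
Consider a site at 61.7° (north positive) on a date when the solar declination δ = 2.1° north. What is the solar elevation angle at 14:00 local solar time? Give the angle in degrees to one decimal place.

Hour angle H = 15° × (14 − 12) = 30.00°.
cos θ_z = sin(61.7°) sin(2.1°) + cos(61.7°) cos(2.1°) cos(30.00°) = 0.0323 + 0.4103 = 0.4426.
θ_z = arccos(0.4426) = 63.73°, so the elevation is 90° − 63.73° = 26.27°.

26.3°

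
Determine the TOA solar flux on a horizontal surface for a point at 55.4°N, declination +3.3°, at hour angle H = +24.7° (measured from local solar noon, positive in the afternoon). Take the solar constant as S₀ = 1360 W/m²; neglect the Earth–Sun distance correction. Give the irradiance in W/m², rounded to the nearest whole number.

765 W/m²

cos θ_z = sin(55.4°) sin(3.3°) + cos(55.4°) cos(3.3°) cos(24.70°) = 0.0474 + 0.5150 = 0.5624.
Top-of-atmosphere irradiance = S₀ cos θ_z = 1360 × 0.5624 = 764.86 W/m².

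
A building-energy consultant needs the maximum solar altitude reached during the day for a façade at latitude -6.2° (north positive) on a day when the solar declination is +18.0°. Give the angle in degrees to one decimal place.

65.8°

At local solar noon the hour angle is zero, so the elevation is 90° − |φ − δ| = 90° − |-6.2° − (18.0°)| = 90° − 24.2° = 65.8°.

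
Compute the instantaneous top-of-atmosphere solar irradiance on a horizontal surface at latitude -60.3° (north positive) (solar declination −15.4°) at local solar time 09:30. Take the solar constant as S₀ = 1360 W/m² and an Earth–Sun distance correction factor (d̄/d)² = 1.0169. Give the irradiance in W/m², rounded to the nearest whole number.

Hour angle H = 15° × (9.5 − 12) = -37.50°.
cos θ_z = sin φ sin δ + cos φ cos δ cos H = (-0.8686)(-0.2656) + (0.4955)(0.9641)(0.7934) = 0.6097.
Top-of-atmosphere irradiance = S₀ (d̄/d)² cos θ_z = 1360 × 1.0169 × 0.6097 = 843.21 W/m².

843 W/m²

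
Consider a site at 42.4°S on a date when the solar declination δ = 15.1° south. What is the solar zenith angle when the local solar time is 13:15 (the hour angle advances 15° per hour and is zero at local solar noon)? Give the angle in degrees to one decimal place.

31.7°

Hour angle H = 15° × (13.25 − 12) = 18.75°.
With φ = -42.4°, δ = -15.1°, H = 18.75°: sin φ sin δ = 0.1757, cos φ cos δ cos H = 0.6751, so cos θ_z = 0.8508.
θ_z = arccos(0.8508) = 31.70°.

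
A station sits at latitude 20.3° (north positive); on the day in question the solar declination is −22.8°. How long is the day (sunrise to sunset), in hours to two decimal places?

10.81 hours

The sunset hour angle satisfies cos H_s = −tan φ tan δ = 0.1555, giving H_s = 81.05°.
Day length = 2 H_s / 15° h⁻¹ = 162.10° / 15 = 10.807 h.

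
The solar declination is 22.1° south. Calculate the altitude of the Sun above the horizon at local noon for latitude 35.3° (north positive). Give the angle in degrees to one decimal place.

32.6°

At local solar noon the hour angle is zero, so the elevation is 90° − |φ − δ| = 90° − |35.3° − (-22.1°)| = 90° − 57.4° = 32.6°.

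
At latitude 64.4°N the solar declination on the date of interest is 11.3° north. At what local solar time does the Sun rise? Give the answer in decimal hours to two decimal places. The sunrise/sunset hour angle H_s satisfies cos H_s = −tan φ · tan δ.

−tan φ tan δ = −(2.0872)(0.1998) = -0.4170; H_s = arccos(-0.4170) = 114.65°.
Sunrise is at 12 − H_s/15 = 12 − 7.643 = 4.357 h local solar time.

4.36 h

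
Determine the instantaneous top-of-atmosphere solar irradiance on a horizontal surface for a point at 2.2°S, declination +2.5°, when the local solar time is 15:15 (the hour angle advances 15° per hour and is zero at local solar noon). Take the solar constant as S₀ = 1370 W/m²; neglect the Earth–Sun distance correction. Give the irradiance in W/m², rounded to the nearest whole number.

Hour angle H = 15° × (15.25 − 12) = 48.75°.
With φ = -2.2°, δ = 2.5°, H = 48.75°: sin φ sin δ = -0.0017, cos φ cos δ cos H = 0.6582, so cos θ_z = 0.6565.
Top-of-atmosphere irradiance = S₀ cos θ_z = 1370 × 0.6565 = 899.40 W/m².

899 W/m²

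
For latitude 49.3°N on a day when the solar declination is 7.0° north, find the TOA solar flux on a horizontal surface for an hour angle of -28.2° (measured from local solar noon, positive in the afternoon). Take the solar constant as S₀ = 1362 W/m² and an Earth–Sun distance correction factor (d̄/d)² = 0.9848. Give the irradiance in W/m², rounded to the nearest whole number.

cos θ_z = sin(49.3°) sin(7.0°) + cos(49.3°) cos(7.0°) cos(-28.20°) = 0.0924 + 0.5704 = 0.6628.
Top-of-atmosphere irradiance = S₀ (d̄/d)² cos θ_z = 1362 × 0.9848 × 0.6628 = 889.01 W/m².

889 W/m²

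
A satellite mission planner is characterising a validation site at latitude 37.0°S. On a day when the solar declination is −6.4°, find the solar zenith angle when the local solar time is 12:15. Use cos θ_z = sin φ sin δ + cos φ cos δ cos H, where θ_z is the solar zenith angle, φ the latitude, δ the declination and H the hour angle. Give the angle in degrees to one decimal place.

Hour angle H = 15° × (12.25 − 12) = 3.75°.
cos θ_z = sin(-37.0°) sin(-6.4°) + cos(-37.0°) cos(-6.4°) cos(3.75°) = 0.0671 + 0.7920 = 0.8591.
θ_z = arccos(0.8591) = 30.78°.

30.8°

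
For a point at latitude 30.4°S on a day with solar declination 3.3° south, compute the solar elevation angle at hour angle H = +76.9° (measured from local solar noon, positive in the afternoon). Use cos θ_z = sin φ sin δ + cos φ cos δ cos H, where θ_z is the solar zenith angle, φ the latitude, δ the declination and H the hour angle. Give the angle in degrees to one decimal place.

With φ = -30.4°, δ = -3.3°, H = 76.90°: sin φ sin δ = 0.0291, cos φ cos δ cos H = 0.1952, so cos θ_z = 0.2243.
θ_z = arccos(0.2243) = 77.04°, so the elevation is 90° − 77.04° = 12.96°.

13.0°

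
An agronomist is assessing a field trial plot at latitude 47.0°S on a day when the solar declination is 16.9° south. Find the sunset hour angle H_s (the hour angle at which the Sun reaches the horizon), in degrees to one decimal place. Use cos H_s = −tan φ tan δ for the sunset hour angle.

109.0°

−tan φ tan δ = −(-1.0724)(-0.3038) = -0.3258; H_s = arccos(-0.3258) = 109.01°.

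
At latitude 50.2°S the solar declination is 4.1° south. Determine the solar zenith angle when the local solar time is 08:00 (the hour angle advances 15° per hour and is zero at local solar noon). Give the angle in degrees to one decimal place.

68.0°

Hour angle H = 15° × (8 − 12) = -60.00°.
cos θ_z = sin(-50.2°) sin(-4.1°) + cos(-50.2°) cos(-4.1°) cos(-60.00°) = 0.0549 + 0.3192 = 0.3741.
θ_z = arccos(0.3741) = 68.03°.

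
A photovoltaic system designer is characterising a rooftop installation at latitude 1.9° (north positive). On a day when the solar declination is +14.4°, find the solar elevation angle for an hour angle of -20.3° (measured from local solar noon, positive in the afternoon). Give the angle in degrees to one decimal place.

66.4°

cos θ_z = sin φ sin δ + cos φ cos δ cos H = (0.0332)(0.2487) + (0.9995)(0.9686)(0.9379) = 0.9163.
θ_z = arccos(0.9163) = 23.61°, so the elevation is 90° − 23.61° = 66.39°.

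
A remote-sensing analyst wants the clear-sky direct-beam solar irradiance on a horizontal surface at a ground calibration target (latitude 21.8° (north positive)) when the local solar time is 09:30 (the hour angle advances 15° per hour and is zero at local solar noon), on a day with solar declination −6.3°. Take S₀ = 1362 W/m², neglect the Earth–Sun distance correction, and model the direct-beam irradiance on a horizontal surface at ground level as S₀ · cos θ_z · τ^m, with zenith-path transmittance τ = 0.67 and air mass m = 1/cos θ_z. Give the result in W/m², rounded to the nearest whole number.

Hour angle H = 15° × (9.5 − 12) = -37.50°.
With φ = 21.8°, δ = -6.3°, H = -37.50°: sin φ sin δ = -0.0408, cos φ cos δ cos H = 0.7322, so cos θ_z = 0.6914.
Air mass m = 1/cos θ_z = 1/0.6914 = 1.446; τ^m = 0.67^1.446 = 0.5604.
Surface direct beam = 1362 × 0.6914 × 0.5604 = 527.72 W/m².

528 W/m²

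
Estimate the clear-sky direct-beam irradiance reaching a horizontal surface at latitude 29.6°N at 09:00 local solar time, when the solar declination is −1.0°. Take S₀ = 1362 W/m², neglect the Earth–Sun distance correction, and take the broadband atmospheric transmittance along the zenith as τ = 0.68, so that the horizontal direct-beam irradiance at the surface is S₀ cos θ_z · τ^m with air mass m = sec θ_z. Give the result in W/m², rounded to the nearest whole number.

Hour angle H = 15° × (9 − 12) = -45.00°.
With φ = 29.6°, δ = -1.0°, H = -45.00°: sin φ sin δ = -0.0086, cos φ cos δ cos H = 0.6147, so cos θ_z = 0.6061.
Air mass m = 1/cos θ_z = 1/0.6061 = 1.650; τ^m = 0.68^1.650 = 0.5292.
Surface direct beam = 1362 × 0.6061 × 0.5292 = 436.86 W/m².

437 W/m²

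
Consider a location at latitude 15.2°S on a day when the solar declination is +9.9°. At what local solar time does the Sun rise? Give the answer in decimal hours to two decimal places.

6.18 h

−tan φ tan δ = −(-0.2717)(0.1745) = 0.0474; H_s = arccos(0.0474) = 87.28°.
Sunrise is at 12 − H_s/15 = 12 − 5.819 = 6.181 h local solar time.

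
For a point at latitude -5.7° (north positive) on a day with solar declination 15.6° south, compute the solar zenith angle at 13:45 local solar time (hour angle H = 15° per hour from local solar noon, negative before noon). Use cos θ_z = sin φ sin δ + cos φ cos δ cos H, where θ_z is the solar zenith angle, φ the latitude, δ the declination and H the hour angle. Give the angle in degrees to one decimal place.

Hour angle H = 15° × (13.75 − 12) = 26.25°.
With φ = -5.7°, δ = -15.6°, H = 26.25°: sin φ sin δ = 0.0267, cos φ cos δ cos H = 0.8596, so cos θ_z = 0.8863.
θ_z = arccos(0.8863) = 27.59°.

27.6°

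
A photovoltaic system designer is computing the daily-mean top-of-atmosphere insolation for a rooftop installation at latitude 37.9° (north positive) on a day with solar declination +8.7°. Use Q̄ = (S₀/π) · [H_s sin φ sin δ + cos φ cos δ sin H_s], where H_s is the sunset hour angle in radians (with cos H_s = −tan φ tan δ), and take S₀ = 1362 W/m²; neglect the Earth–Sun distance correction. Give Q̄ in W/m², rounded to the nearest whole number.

cos H_s = −tan(37.9°) · tan(8.7°) = -0.1191, so H_s = arccos(-0.1191) = 96.84°. In radians, H_s = 1.6902.
H_s sin φ sin δ = 1.6902 × 0.6143 × 0.1513 = 0.1571.
cos φ cos δ sin H_s = 0.7891 × 0.9885 × 0.9929 = 0.7745.
Q̄ = (1362/π) × (0.1571 + 0.7745) = 433.54 × 0.9316 = 403.89 W/m².

404 W/m²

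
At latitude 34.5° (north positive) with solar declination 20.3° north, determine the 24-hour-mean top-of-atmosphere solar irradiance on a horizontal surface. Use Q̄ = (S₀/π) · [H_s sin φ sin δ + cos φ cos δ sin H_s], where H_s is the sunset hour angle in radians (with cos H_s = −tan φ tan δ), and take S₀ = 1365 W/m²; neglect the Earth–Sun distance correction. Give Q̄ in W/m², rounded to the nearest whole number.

cos H_s = −tan(34.5°) · tan(20.3°) = -0.2542, so H_s = arccos(-0.2542) = 104.73°. In radians, H_s = 1.8279.
H_s sin φ sin δ = 1.8279 × 0.5664 × 0.3469 = 0.3592.
cos φ cos δ sin H_s = 0.8241 × 0.9379 × 0.9671 = 0.7475.
Q̄ = (1365/π) × (0.3592 + 0.7475) = 434.49 × 1.1067 = 480.85 W/m².

481 W/m²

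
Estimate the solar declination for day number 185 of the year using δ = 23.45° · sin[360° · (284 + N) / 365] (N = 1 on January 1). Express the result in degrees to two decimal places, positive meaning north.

360 × (284 + 185) / 365 = 462.575°; sin(462.575°) = 0.9760.
δ = 23.45 × 0.9760 = 22.887° ≈ +22.89°.

+22.89°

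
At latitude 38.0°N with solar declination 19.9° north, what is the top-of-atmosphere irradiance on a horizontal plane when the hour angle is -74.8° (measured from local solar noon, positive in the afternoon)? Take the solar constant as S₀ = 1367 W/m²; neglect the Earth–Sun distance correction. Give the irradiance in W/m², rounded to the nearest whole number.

With φ = 38.0°, δ = 19.9°, H = -74.80°: sin φ sin δ = 0.2096, cos φ cos δ cos H = 0.1943, so cos θ_z = 0.4039.
Top-of-atmosphere irradiance = S₀ cos θ_z = 1367 × 0.4039 = 552.13 W/m².

552 W/m²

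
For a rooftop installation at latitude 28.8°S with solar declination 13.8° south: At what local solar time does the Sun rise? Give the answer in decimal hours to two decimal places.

5.48 h

−tan φ tan δ = −(-0.5498)(-0.2456) = -0.1350; H_s = arccos(-0.1350) = 97.76°.
Sunrise is at 12 − H_s/15 = 12 − 6.517 = 5.483 h local solar time.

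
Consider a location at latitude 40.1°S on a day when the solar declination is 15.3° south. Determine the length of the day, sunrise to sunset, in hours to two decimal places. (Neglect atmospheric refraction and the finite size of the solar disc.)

cos H_s = −tan(-40.1°) · tan(-15.3°) = -0.2304, so H_s = arccos(-0.2304) = 103.32°.
Day length = 2 H_s / 15° h⁻¹ = 206.64° / 15 = 13.776 h.

13.78 hours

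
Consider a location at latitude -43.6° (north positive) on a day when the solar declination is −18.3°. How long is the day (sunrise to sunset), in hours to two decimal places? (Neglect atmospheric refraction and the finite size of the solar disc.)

−tan φ tan δ = −(-0.9523)(-0.3307) = -0.3149; H_s = arccos(-0.3149) = 108.35°.
Day length = 2 H_s / 15° h⁻¹ = 216.70° / 15 = 14.447 h.

14.45 hours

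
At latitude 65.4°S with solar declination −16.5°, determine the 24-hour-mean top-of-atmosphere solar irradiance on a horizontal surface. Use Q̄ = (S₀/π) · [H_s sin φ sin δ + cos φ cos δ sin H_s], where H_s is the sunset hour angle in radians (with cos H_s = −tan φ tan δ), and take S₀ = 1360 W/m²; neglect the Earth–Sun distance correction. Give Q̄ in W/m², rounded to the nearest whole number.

386 W/m²

−tan φ tan δ = −(-2.1842)(-0.2962) = -0.6470; H_s = arccos(-0.6470) = 130.32°. In radians, H_s = 2.2745.
H_s sin φ sin δ = 2.2745 × -0.9092 × -0.2840 = 0.5873.
cos φ cos δ sin H_s = 0.4163 × 0.9588 × 0.7625 = 0.3044.
Q̄ = (1360/π) × (0.5873 + 0.3044) = 432.90 × 0.8917 = 386.02 W/m².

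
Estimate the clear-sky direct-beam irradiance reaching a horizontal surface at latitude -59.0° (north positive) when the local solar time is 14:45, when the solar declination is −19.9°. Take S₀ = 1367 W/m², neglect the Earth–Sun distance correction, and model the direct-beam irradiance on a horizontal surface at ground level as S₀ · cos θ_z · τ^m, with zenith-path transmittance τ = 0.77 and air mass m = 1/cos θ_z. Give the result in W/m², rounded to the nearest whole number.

Hour angle H = 15° × (14.75 − 12) = 41.25°.
With φ = -59.0°, δ = -19.9°, H = 41.25°: sin φ sin δ = 0.2918, cos φ cos δ cos H = 0.3641, so cos θ_z = 0.6559.
Air mass m = 1/cos θ_z = 1/0.6559 = 1.525; τ^m = 0.77^1.525 = 0.6713.
Surface direct beam = 1367 × 0.6559 × 0.6713 = 601.90 W/m².

602 W/m²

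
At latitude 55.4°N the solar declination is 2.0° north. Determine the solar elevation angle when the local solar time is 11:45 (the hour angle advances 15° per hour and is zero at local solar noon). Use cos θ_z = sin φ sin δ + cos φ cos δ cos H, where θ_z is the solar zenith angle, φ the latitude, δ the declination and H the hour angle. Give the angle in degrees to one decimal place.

Hour angle H = 15° × (11.75 − 12) = -3.75°.
cos θ_z = sin(55.4°) sin(2.0°) + cos(55.4°) cos(2.0°) cos(-3.75°) = 0.0287 + 0.5663 = 0.5950.
θ_z = arccos(0.5950) = 53.49°, so the elevation is 90° − 53.49° = 36.51°.

36.5°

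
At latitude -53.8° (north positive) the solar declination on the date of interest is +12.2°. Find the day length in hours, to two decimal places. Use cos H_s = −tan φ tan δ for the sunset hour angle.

9.71 hours

cos H_s = −tan(-53.8°) · tan(12.2°) = 0.2954, so H_s = arccos(0.2954) = 72.82°.
Day length = 2 H_s / 15° h⁻¹ = 145.64° / 15 = 9.709 h.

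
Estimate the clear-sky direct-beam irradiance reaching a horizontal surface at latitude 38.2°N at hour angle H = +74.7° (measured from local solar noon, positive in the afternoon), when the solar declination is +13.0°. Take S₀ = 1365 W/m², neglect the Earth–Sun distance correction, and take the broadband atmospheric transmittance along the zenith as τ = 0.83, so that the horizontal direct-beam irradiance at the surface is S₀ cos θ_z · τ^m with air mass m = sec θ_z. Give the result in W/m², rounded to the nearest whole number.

With φ = 38.2°, δ = 13.0°, H = 74.70°: sin φ sin δ = 0.1391, cos φ cos δ cos H = 0.2021, so cos θ_z = 0.3412.
Air mass m = 1/cos θ_z = 1/0.3412 = 2.931; τ^m = 0.83^2.931 = 0.5792.
Surface direct beam = 1365 × 0.3412 × 0.5792 = 269.76 W/m².

270 W/m²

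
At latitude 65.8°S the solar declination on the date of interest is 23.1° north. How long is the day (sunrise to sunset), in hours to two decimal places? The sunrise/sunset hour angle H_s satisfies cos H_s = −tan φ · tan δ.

2.45 hours

The sunset hour angle satisfies cos H_s = −tan φ tan δ = 0.9491, giving H_s = 18.36°.
Day length = 2 H_s / 15° h⁻¹ = 36.72° / 15 = 2.448 h.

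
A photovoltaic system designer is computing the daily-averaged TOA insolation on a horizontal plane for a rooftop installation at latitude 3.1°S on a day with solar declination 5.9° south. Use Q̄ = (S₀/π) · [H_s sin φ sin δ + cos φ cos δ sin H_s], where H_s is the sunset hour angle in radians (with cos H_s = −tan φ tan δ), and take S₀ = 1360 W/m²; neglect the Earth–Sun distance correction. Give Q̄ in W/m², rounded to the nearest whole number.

434 W/m²

cos H_s = −tan(-3.1°) · tan(-5.9°) = -0.0056, so H_s = arccos(-0.0056) = 90.32°. In radians, H_s = 1.5764.
H_s sin φ sin δ = 1.5764 × -0.0541 × -0.1028 = 0.0088.
cos φ cos δ sin H_s = 0.9985 × 0.9947 × 1.0000 = 0.9932.
Q̄ = (1360/π) × (0.0088 + 0.9932) = 432.90 × 1.0020 = 433.77 W/m².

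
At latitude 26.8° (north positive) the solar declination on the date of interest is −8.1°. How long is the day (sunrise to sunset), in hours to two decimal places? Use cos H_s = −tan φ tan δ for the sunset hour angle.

The sunset hour angle satisfies cos H_s = −tan φ tan δ = 0.0719, giving H_s = 85.88°.
Day length = 2 H_s / 15° h⁻¹ = 171.76° / 15 = 11.451 h.

11.45 hours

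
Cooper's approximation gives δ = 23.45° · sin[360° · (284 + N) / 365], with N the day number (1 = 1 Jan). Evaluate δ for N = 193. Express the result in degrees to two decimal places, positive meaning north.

+21.97°

360 × (284 + 193) / 365 = 470.466°; sin(470.466°) = 0.9369.
δ = 23.45 × 0.9369 = 21.970° ≈ +21.97°.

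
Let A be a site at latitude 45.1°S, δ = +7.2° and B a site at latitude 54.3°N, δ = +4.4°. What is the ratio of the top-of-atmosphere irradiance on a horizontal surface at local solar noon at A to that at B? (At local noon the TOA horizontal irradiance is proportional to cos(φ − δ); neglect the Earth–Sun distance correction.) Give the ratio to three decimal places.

A: cos θ_z = cos(-45.1° − (7.2°)) = 0.6115.
B: cos θ_z = cos(54.3° − (4.4°)) = 0.6441.
Ratio A/B = 0.6115 / 0.6441 = 0.9494.

0.949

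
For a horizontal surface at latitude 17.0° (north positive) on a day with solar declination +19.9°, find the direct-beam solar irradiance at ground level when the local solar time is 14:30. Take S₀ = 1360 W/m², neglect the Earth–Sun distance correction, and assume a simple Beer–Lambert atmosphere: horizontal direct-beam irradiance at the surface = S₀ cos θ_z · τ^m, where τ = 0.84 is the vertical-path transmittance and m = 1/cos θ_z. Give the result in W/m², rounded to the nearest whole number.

892 W/m²

Hour angle H = 15° × (14.5 − 12) = 37.50°.
With φ = 17.0°, δ = 19.9°, H = 37.50°: sin φ sin δ = 0.0995, cos φ cos δ cos H = 0.7134, so cos θ_z = 0.8129.
Air mass m = 1/cos θ_z = 1/0.8129 = 1.230; τ^m = 0.84^1.230 = 0.8070.
Surface direct beam = 1360 × 0.8129 × 0.8070 = 892.17 W/m².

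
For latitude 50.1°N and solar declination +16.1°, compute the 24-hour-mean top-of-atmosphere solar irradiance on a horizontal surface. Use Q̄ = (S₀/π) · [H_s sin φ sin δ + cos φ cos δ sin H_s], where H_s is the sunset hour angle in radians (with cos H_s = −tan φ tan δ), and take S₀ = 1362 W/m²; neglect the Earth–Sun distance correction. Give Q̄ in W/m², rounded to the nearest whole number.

428 W/m²

cos H_s = −tan(50.1°) · tan(16.1°) = -0.3452, so H_s = arccos(-0.3452) = 110.19°. In radians, H_s = 1.9232.
H_s sin φ sin δ = 1.9232 × 0.7672 × 0.2773 = 0.4092.
cos φ cos δ sin H_s = 0.6414 × 0.9608 × 0.9385 = 0.5784.
Q̄ = (1362/π) × (0.4092 + 0.5784) = 433.54 × 0.9876 = 428.16 W/m².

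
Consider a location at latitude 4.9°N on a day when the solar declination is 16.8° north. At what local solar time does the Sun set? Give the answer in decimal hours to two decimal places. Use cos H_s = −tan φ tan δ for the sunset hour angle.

cos H_s = −tan(4.9°) · tan(16.8°) = -0.0259, so H_s = arccos(-0.0259) = 91.48°.
Sunset is at 12 + H_s/15 = 12 + 6.099 = 18.099 h local solar time.

18.10 h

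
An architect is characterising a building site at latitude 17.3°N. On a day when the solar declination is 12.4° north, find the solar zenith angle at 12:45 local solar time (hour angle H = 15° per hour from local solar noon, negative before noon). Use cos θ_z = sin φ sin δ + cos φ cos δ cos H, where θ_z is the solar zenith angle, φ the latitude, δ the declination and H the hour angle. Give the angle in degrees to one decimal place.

11.9°

Hour angle H = 15° × (12.75 − 12) = 11.25°.
cos θ_z = sin(17.3°) sin(12.4°) + cos(17.3°) cos(12.4°) cos(11.25°) = 0.0639 + 0.9146 = 0.9785.
θ_z = arccos(0.9785) = 11.90°.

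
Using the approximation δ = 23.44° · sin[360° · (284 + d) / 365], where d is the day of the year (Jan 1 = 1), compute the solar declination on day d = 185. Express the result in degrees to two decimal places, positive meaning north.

+22.88°

360 × (284 + 185) / 365 = 462.575°; sin(462.575°) = 0.9760.
δ = 23.44 × 0.9760 = 22.877° ≈ +22.88°.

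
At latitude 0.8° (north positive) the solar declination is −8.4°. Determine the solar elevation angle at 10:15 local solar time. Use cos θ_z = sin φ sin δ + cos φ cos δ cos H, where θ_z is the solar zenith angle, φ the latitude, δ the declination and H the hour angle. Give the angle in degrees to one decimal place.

Hour angle H = 15° × (10.25 − 12) = -26.25°.
With φ = 0.8°, δ = -8.4°, H = -26.25°: sin φ sin δ = -0.0020, cos φ cos δ cos H = 0.8872, so cos θ_z = 0.8852.
θ_z = arccos(0.8852) = 27.72°, so the elevation is 90° − 27.72° = 62.28°.

62.3°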